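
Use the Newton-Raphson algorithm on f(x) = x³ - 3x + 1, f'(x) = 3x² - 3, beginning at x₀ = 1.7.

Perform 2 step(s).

f(x) = x³ - 3x + 1
f'(x) = 3x² - 3
x₀ = 1.7

Newton-Raphson formula: x_{n+1} = x_n - f(x_n)/f'(x_n)

Iteration 1:
  f(1.700000) = 0.813000
  f'(1.700000) = 5.670000
  x_1 = 1.700000 - 0.813000/5.670000 = 1.556614
Iteration 2:
  f(1.556614) = 0.101906
  f'(1.556614) = 4.269139
  x_2 = 1.556614 - 0.101906/4.269139 = 1.532743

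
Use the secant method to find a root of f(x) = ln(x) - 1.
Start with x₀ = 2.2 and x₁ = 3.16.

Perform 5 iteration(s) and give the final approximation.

f(x) = ln(x) - 1
x₀ = 2.2, x₁ = 3.16

Secant formula: x_{n+1} = x_n - f(x_n)(x_n - x_{n-1})/(f(x_n) - f(x_{n-1}))

Iteration 1:
  f(2.200000) = -0.211543
  f(3.160000) = 0.150572
  x_2 = 3.160000 - 0.150572×(3.160000 - 2.200000)/(0.150572 - (-0.211543))
       = 2.760819
Iteration 2:
  f(3.160000) = 0.150572
  f(2.760819) = 0.015528
  x_3 = 2.760819 - 0.015528×(2.760819 - 3.160000)/(0.015528 - 0.150572)
       = 2.714921
Iteration 3:
  f(2.760819) = 0.015528
  f(2.714921) = -0.001237
  x_4 = 2.714921 - (-0.001237)×(2.714921 - 2.760819)/(-0.001237 - 0.015528)
       = 2.718308
Iteration 4:
  f(2.714921) = -0.001237
  f(2.718308) = 0.000010
  x_5 = 2.718308 - 0.000010×(2.718308 - 2.714921)/(0.000010 - (-0.001237))
       = 2.718282
Iteration 5:
  f(2.718308) = 0.000010
  f(2.718282) = 0.000000
  x_6 = 2.718282 - 0.000000×(2.718282 - 2.718308)/(0.000000 - 0.000010)
       = 2.718282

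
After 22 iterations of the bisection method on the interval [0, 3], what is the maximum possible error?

Bisection error bound: |error| ≤ (b-a)/2^n
|error| ≤ (3 - 0)/2^22 = 3/2^22
|error| ≤ 0.0000007153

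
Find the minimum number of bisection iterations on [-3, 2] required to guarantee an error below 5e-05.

We need (b-a)/2^n ≤ 5e-05
(2 - (-3))/2^n ≤ 5e-05
5/2^n ≤ 5e-05
2^n ≥ 100000
n ≥ log₂(100000) = 16.61
n ≥ 17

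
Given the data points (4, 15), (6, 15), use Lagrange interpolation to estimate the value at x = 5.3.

Lagrange interpolation formula:
P(x) = Σ yᵢ × Lᵢ(x)
where Lᵢ(x) = Π_{j≠i} (x - xⱼ)/(xᵢ - xⱼ)

L_0(5.3) = (5.3 - 6)/(4 - 6) = 0.350000
L_1(5.3) = (5.3 - 4)/(6 - 4) = 0.650000

P(5.3) = 15×L_0(5.3) + 15×L_1(5.3)
P(5.3) = 15.000000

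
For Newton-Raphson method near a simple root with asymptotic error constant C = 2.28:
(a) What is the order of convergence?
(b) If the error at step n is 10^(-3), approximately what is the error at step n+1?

(a) Newton-Raphson has quadratic (order 2) convergence near simple roots.
    This means |e_{n+1}| ≈ C|e_n|².

(b) With |e_n| = 10^(-3) and C = 2.28:
    |e_{n+1}| ≈ 2.28 × (10^(-3))² = 2.28 × 10^(-6)

(a) 2 (quadratic); (b) |e_{n+1}| ≈ 2.280e-06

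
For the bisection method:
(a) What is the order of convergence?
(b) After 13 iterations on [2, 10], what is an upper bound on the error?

(a) Bisection has linear (order 1) convergence; the error is halved each step.

(b) Error bound = (b-a)/2^n = (10 - 2)/2^{13}
    = 8/2^{13}

(a) 1 (linear); (b) error ≤ 9.77e-04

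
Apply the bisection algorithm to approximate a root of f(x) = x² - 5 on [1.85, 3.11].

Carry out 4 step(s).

f(x) = x² - 5
Initial interval: [1.85, 3.11]

Iteration 1:
  c_1 = (1.850000 + 3.110000)/2 = 2.480000
  f(c_1) = f(2.480000) = 1.150400
  f(a) × f(c) < 0, new interval: [1.850000, 2.480000]
Iteration 2:
  c_2 = (1.850000 + 2.480000)/2 = 2.165000
  f(c_2) = f(2.165000) = -0.312775
  f(a) × f(c) ≥ 0, new interval: [2.165000, 2.480000]
Iteration 3:
  c_3 = (2.165000 + 2.480000)/2 = 2.322500
  f(c_3) = f(2.322500) = 0.394006
  f(a) × f(c) < 0, new interval: [2.165000, 2.322500]
Iteration 4:
  c_4 = (2.165000 + 2.322500)/2 = 2.243750
  f(c_4) = f(2.243750) = 0.034414
  f(a) × f(c) < 0, new interval: [2.165000, 2.243750]

After 4 iteration(s), the approximation is c_4 = 2.243750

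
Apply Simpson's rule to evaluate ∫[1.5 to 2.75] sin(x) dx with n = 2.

f(x) = sin(x)
a = 1.5, b = 2.75, n = 2
h = (b - a)/n = 0.625000

Simpson's rule: (h/3)[f(x₀) + 4f(x₁) + 2f(x₂) + ... + f(xₙ)]

x_0 = 1.5000, f(x_0) = 0.997495, coefficient = 1
x_1 = 2.1250, f(x_1) = 0.850320, coefficient = 4
x_2 = 2.7500, f(x_2) = 0.381661, coefficient = 1

I ≈ (0.625000/3) × 4.780435 = 0.995924
Exact value: 0.995040
Error: 0.000884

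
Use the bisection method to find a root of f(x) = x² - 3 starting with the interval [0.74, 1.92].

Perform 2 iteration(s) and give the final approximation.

f(x) = x² - 3
Initial interval: [0.74, 1.92]

Iteration 1:
  c_1 = (0.740000 + 1.920000)/2 = 1.330000
  f(c_1) = f(1.330000) = -1.231100
  f(a) × f(c) ≥ 0, new interval: [1.330000, 1.920000]
Iteration 2:
  c_2 = (1.330000 + 1.920000)/2 = 1.625000
  f(c_2) = f(1.625000) = -0.359375
  f(a) × f(c) ≥ 0, new interval: [1.625000, 1.920000]

After 2 iteration(s), the approximation is c_2 = 1.625000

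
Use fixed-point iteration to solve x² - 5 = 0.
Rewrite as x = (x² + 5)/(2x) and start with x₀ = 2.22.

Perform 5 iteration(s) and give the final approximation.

Equation: x² - 5 = 0
Fixed-point form: x = (x² + 5)/(2x)
x₀ = 2.22

x_1 = g(2.220000) = 2.236126
x_2 = g(2.236126) = 2.236068
x_3 = g(2.236068) = 2.236068
x_4 = g(2.236068) = 2.236068
x_5 = g(2.236068) = 2.236068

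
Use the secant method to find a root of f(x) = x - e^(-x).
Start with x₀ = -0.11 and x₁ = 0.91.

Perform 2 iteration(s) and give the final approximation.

f(x) = x - e^(-x)
x₀ = -0.11, x₁ = 0.91

Secant formula: x_{n+1} = x_n - f(x_n)(x_n - x_{n-1})/(f(x_n) - f(x_{n-1}))

Iteration 1:
  f(-0.110000) = -1.226278
  f(0.910000) = 0.507476
  x_2 = 0.910000 - 0.507476×(0.910000 - (-0.110000))/(0.507476 - (-1.226278))
       = 0.611442
Iteration 2:
  f(0.910000) = 0.507476
  f(0.611442) = 0.068875
  x_3 = 0.611442 - 0.068875×(0.611442 - 0.910000)/(0.068875 - 0.507476)
       = 0.564559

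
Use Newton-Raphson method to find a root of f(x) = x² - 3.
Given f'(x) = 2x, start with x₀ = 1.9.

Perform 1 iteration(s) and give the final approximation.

f(x) = x² - 3
f'(x) = 2x
x₀ = 1.9

Newton-Raphson formula: x_{n+1} = x_n - f(x_n)/f'(x_n)

Iteration 1:
  f(1.900000) = 0.610000
  f'(1.900000) = 3.800000
  x_1 = 1.900000 - 0.610000/3.800000 = 1.739474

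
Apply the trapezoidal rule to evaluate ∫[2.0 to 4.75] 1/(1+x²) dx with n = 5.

f(x) = 1/(1+x²)
a = 2.0, b = 4.75, n = 5
h = (b - a)/n = 0.550000

Trapezoidal rule: (h/2)[f(x₀) + 2f(x₁) + 2f(x₂) + ... + f(xₙ)]

x_0 = 2.0000, f(x_0) = 0.200000, coefficient = 1
x_1 = 2.5500, f(x_1) = 0.133289, coefficient = 2
x_2 = 3.1000, f(x_2) = 0.094251, coefficient = 2
x_3 = 3.6500, f(x_3) = 0.069820, coefficient = 2
x_4 = 4.2000, f(x_4) = 0.053648, coefficient = 2
x_5 = 4.7500, f(x_5) = 0.042440, coefficient = 1

I ≈ (0.550000/2) × 0.944456 = 0.259725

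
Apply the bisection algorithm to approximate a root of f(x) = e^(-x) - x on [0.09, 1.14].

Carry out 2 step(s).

f(x) = e^(-x) - x
Initial interval: [0.09, 1.14]

Iteration 1:
  c_1 = (0.090000 + 1.140000)/2 = 0.615000
  f(c_1) = f(0.615000) = -0.074359
  f(a) × f(c) < 0, new interval: [0.090000, 0.615000]
Iteration 2:
  c_2 = (0.090000 + 0.615000)/2 = 0.352500
  f(c_2) = f(0.352500) = 0.350429
  f(a) × f(c) ≥ 0, new interval: [0.352500, 0.615000]

After 2 iteration(s), the approximation is c_2 = 0.352500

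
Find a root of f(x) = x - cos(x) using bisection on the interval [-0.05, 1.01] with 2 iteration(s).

f(x) = x - cos(x)
Initial interval: [-0.05, 1.01]

Iteration 1:
  c_1 = (-0.050000 + 1.010000)/2 = 0.480000
  f(c_1) = f(0.480000) = -0.406995
  f(a) × f(c) ≥ 0, new interval: [0.480000, 1.010000]
Iteration 2:
  c_2 = (0.480000 + 1.010000)/2 = 0.745000
  f(c_2) = f(0.745000) = 0.009912
  f(a) × f(c) < 0, new interval: [0.480000, 0.745000]

After 2 iteration(s), the approximation is c_2 = 0.745000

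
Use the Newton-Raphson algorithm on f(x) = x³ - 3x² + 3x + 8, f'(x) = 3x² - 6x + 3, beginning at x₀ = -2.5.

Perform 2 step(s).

f(x) = x³ - 3x² + 3x + 8
f'(x) = 3x² - 6x + 3
x₀ = -2.5

Newton-Raphson formula: x_{n+1} = x_n - f(x_n)/f'(x_n)

Iteration 1:
  f(-2.500000) = -33.875000
  f'(-2.500000) = 36.750000
  x_1 = -2.500000 - (-33.875000)/36.750000 = -1.578231
Iteration 2:
  f(-1.578231) = -8.138217
  f'(-1.578231) = 19.941830
  x_2 = -1.578231 - (-8.138217)/19.941830 = -1.170134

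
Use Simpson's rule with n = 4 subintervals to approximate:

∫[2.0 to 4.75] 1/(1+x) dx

f(x) = 1/(1+x)
a = 2.0, b = 4.75, n = 4
h = (b - a)/n = 0.687500

Simpson's rule: (h/3)[f(x₀) + 4f(x₁) + 2f(x₂) + ... + f(xₙ)]

x_0 = 2.0000, f(x_0) = 0.333333, coefficient = 1
x_1 = 2.6875, f(x_1) = 0.271186, coefficient = 4
x_2 = 3.3750, f(x_2) = 0.228571, coefficient = 2
x_3 = 4.0625, f(x_3) = 0.197531, coefficient = 4
x_4 = 4.7500, f(x_4) = 0.173913, coefficient = 1

I ≈ (0.687500/3) × 2.839258 = 0.650663
Exact value: 0.650588
Error: 0.000076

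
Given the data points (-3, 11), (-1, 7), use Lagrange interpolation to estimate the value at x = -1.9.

Lagrange interpolation formula:
P(x) = Σ yᵢ × Lᵢ(x)
where Lᵢ(x) = Π_{j≠i} (x - xⱼ)/(xᵢ - xⱼ)

L_0(-1.9) = (-1.9 - (-1))/(-3 - (-1)) = 0.450000
L_1(-1.9) = (-1.9 - (-3))/(-1 - (-3)) = 0.550000

P(-1.9) = 11×L_0(-1.9) + 7×L_1(-1.9)
P(-1.9) = 8.800000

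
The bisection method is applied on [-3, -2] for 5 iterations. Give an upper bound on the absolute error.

Bisection error bound: |error| ≤ (b-a)/2^n
|error| ≤ (-2 - (-3))/2^5 = 1/2^5
|error| ≤ 0.0312500000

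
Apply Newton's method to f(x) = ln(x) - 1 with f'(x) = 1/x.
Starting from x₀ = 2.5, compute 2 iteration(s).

f(x) = ln(x) - 1
f'(x) = 1/x
x₀ = 2.5

Newton-Raphson formula: x_{n+1} = x_n - f(x_n)/f'(x_n)

Iteration 1:
  f(2.500000) = -0.083709
  f'(2.500000) = 0.400000
  x_1 = 2.500000 - (-0.083709)/0.400000 = 2.709273
Iteration 2:
  f(2.709273) = -0.003320
  f'(2.709273) = 0.369103
  x_2 = 2.709273 - (-0.003320)/0.369103 = 2.718267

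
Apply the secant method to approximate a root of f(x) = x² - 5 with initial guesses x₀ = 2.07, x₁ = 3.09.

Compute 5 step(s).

f(x) = x² - 5
x₀ = 2.07, x₁ = 3.09

Secant formula: x_{n+1} = x_n - f(x_n)(x_n - x_{n-1})/(f(x_n) - f(x_{n-1}))

Iteration 1:
  f(2.070000) = -0.715100
  f(3.090000) = 4.548100
  x_2 = 3.090000 - 4.548100×(3.090000 - 2.070000)/(4.548100 - (-0.715100))
       = 2.208585
Iteration 2:
  f(3.090000) = 4.548100
  f(2.208585) = -0.122151
  x_3 = 2.208585 - (-0.122151)×(2.208585 - 3.090000)/(-0.122151 - 4.548100)
       = 2.231639
Iteration 3:
  f(2.208585) = -0.122151
  f(2.231639) = -0.019788
  x_4 = 2.231639 - (-0.019788)×(2.231639 - 2.208585)/(-0.019788 - (-0.122151))
       = 2.236095
Iteration 4:
  f(2.231639) = -0.019788
  f(2.236095) = 0.000123
  x_5 = 2.236095 - 0.000123×(2.236095 - 2.231639)/(0.000123 - (-0.019788))
       = 2.236068
Iteration 5:
  f(2.236095) = 0.000123
  f(2.236068) = 0.000000
  x_6 = 2.236068 - 0.000000×(2.236068 - 2.236095)/(0.000000 - 0.000123)
       = 2.236068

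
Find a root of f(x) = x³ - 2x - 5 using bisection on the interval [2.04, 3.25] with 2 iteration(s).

f(x) = x³ - 2x - 5
Initial interval: [2.04, 3.25]

Iteration 1:
  c_1 = (2.040000 + 3.250000)/2 = 2.645000
  f(c_1) = f(2.645000) = 8.214486
  f(a) × f(c) < 0, new interval: [2.040000, 2.645000]
Iteration 2:
  c_2 = (2.040000 + 2.645000)/2 = 2.342500
  f(c_2) = f(2.342500) = 3.169015
  f(a) × f(c) < 0, new interval: [2.040000, 2.342500]

After 2 iteration(s), the approximation is c_2 = 2.342500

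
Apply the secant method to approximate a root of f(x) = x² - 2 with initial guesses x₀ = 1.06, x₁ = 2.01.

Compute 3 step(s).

f(x) = x² - 2
x₀ = 1.06, x₁ = 2.01

Secant formula: x_{n+1} = x_n - f(x_n)(x_n - x_{n-1})/(f(x_n) - f(x_{n-1}))

Iteration 1:
  f(1.060000) = -0.876400
  f(2.010000) = 2.040100
  x_2 = 2.010000 - 2.040100×(2.010000 - 1.060000)/(2.040100 - (-0.876400))
       = 1.345472
Iteration 2:
  f(2.010000) = 2.040100
  f(1.345472) = -0.189704
  x_3 = 1.345472 - (-0.189704)×(1.345472 - 2.010000)/(-0.189704 - 2.040100)
       = 1.402008
Iteration 3:
  f(1.345472) = -0.189704
  f(1.402008) = -0.034373
  x_4 = 1.402008 - (-0.034373)×(1.402008 - 1.345472)/(-0.034373 - (-0.189704))
       = 1.414519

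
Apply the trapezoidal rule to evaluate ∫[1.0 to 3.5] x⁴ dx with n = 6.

f(x) = x⁴
a = 1.0, b = 3.5, n = 6
h = (b - a)/n = 0.416667

Trapezoidal rule: (h/2)[f(x₀) + 2f(x₁) + 2f(x₂) + ... + f(xₙ)]

x_0 = 1.0000, f(x_0) = 1.000000, coefficient = 1
x_1 = 1.4167, f(x_1) = 4.027826, coefficient = 2
x_2 = 1.8333, f(x_2) = 11.297068, coefficient = 2
x_3 = 2.2500, f(x_3) = 25.628906, coefficient = 2
x_4 = 2.6667, f(x_4) = 50.567901, coefficient = 2
x_5 = 3.0833, f(x_5) = 90.381993, coefficient = 2
x_6 = 3.5000, f(x_6) = 150.062500, coefficient = 1

I ≈ (0.416667/2) × 514.869888 = 107.264560
Exact value: 104.843750
Error: 2.420810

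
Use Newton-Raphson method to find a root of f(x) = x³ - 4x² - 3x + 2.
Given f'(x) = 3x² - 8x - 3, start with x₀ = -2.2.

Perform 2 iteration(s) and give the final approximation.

f(x) = x³ - 4x² - 3x + 2
f'(x) = 3x² - 8x - 3
x₀ = -2.2

Newton-Raphson formula: x_{n+1} = x_n - f(x_n)/f'(x_n)

Iteration 1:
  f(-2.200000) = -21.408000
  f'(-2.200000) = 29.120000
  x_1 = -2.200000 - (-21.408000)/29.120000 = -1.464835
Iteration 2:
  f(-1.464835) = -5.331621
  f'(-1.464835) = 15.155907
  x_2 = -1.464835 - (-5.331621)/15.155907 = -1.113050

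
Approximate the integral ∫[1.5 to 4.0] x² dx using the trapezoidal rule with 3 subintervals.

f(x) = x²
a = 1.5, b = 4.0, n = 3
h = (b - a)/n = 0.833333

Trapezoidal rule: (h/2)[f(x₀) + 2f(x₁) + 2f(x₂) + ... + f(xₙ)]

x_0 = 1.5000, f(x_0) = 2.250000, coefficient = 1
x_1 = 2.3333, f(x_1) = 5.444444, coefficient = 2
x_2 = 3.1667, f(x_2) = 10.027778, coefficient = 2
x_3 = 4.0000, f(x_3) = 16.000000, coefficient = 1

I ≈ (0.833333/2) × 49.194444 = 20.497685
Exact value: 20.208333
Error: 0.289352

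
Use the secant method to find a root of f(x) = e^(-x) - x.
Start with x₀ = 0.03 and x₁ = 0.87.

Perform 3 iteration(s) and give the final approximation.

f(x) = e^(-x) - x
x₀ = 0.03, x₁ = 0.87

Secant formula: x_{n+1} = x_n - f(x_n)(x_n - x_{n-1})/(f(x_n) - f(x_{n-1}))

Iteration 1:
  f(0.030000) = 0.940446
  f(0.870000) = -0.451048
  x_2 = 0.870000 - (-0.451048)×(0.870000 - 0.030000)/(-0.451048 - 0.940446)
       = 0.597717
Iteration 2:
  f(0.870000) = -0.451048
  f(0.597717) = -0.047650
  x_3 = 0.597717 - (-0.047650)×(0.597717 - 0.870000)/(-0.047650 - (-0.451048))
       = 0.565554
Iteration 3:
  f(0.597717) = -0.047650
  f(0.565554) = 0.002492
  x_4 = 0.565554 - 0.002492×(0.565554 - 0.597717)/(0.002492 - (-0.047650))
       = 0.567152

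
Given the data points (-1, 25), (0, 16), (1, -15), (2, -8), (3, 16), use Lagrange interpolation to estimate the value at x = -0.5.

Lagrange interpolation formula:
P(x) = Σ yᵢ × Lᵢ(x)
where Lᵢ(x) = Π_{j≠i} (x - xⱼ)/(xᵢ - xⱼ)

L_0(-0.5) = (-0.5 - 0)/(-1 - 0) × (-0.5 - 1)/(-1 - 1) × (-0.5 - 2)/(-1 - 2) × (-0.5 - 3)/(-1 - 3) = 0.273438
L_1(-0.5) = (-0.5 - (-1))/(0 - (-1)) × (-0.5 - 1)/(0 - 1) × (-0.5 - 2)/(0 - 2) × (-0.5 - 3)/(0 - 3) = 1.093750
L_2(-0.5) = (-0.5 - (-1))/(1 - (-1)) × (-0.5 - 0)/(1 - 0) × (-0.5 - 2)/(1 - 2) × (-0.5 - 3)/(1 - 3) = -0.546875
L_3(-0.5) = (-0.5 - (-1))/(2 - (-1)) × (-0.5 - 0)/(2 - 0) × (-0.5 - 1)/(2 - 1) × (-0.5 - 3)/(2 - 3) = 0.218750
L_4(-0.5) = (-0.5 - (-1))/(3 - (-1)) × (-0.5 - 0)/(3 - 0) × (-0.5 - 1)/(3 - 1) × (-0.5 - 2)/(3 - 2) = -0.039062

P(-0.5) = 25×L_0(-0.5) + 16×L_1(-0.5) + (-15)×L_2(-0.5) + (-8)×L_3(-0.5) + 16×L_4(-0.5)
P(-0.5) = 30.164062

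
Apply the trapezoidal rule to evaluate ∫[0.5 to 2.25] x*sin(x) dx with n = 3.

f(x) = x*sin(x)
a = 0.5, b = 2.25, n = 3
h = (b - a)/n = 0.583333

Trapezoidal rule: (h/2)[f(x₀) + 2f(x₁) + 2f(x₂) + ... + f(xₙ)]

x_0 = 0.5000, f(x_0) = 0.239713, coefficient = 1
x_1 = 1.0833, f(x_1) = 0.957151, coefficient = 2
x_2 = 1.6667, f(x_2) = 1.659013, coefficient = 2
x_3 = 2.2500, f(x_3) = 1.750665, coefficient = 1

I ≈ (0.583333/2) × 7.222706 = 2.106623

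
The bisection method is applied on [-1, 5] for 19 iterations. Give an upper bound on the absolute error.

Bisection error bound: |error| ≤ (b-a)/2^n
|error| ≤ (5 - (-1))/2^19 = 6/2^19
|error| ≤ 0.0000114441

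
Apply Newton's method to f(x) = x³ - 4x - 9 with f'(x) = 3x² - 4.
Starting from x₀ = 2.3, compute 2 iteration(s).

f(x) = x³ - 4x - 9
f'(x) = 3x² - 4
x₀ = 2.3

Newton-Raphson formula: x_{n+1} = x_n - f(x_n)/f'(x_n)

Iteration 1:
  f(2.300000) = -6.033000
  f'(2.300000) = 11.870000
  x_1 = 2.300000 - (-6.033000)/11.870000 = 2.808256
Iteration 2:
  f(2.808256) = 1.913732
  f'(2.808256) = 19.658907
  x_2 = 2.808256 - 1.913732/19.658907 = 2.710909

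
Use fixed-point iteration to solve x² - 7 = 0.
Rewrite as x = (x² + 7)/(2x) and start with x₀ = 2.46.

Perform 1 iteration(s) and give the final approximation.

Equation: x² - 7 = 0
Fixed-point form: x = (x² + 7)/(2x)
x₀ = 2.46

x_1 = g(2.460000) = 2.652764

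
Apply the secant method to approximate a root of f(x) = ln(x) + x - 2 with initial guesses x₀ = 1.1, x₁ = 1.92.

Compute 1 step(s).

f(x) = ln(x) + x - 2
x₀ = 1.1, x₁ = 1.92

Secant formula: x_{n+1} = x_n - f(x_n)(x_n - x_{n-1})/(f(x_n) - f(x_{n-1}))

Iteration 1:
  f(1.100000) = -0.804690
  f(1.920000) = 0.572325
  x_2 = 1.920000 - 0.572325×(1.920000 - 1.100000)/(0.572325 - (-0.804690))
       = 1.579186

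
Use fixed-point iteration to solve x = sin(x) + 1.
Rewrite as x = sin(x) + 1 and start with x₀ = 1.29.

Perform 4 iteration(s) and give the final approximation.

Equation: x = sin(x) + 1
Fixed-point form: x = sin(x) + 1
x₀ = 1.29

x_1 = g(1.290000) = 1.960835
x_2 = g(1.960835) = 1.924894
x_3 = g(1.924894) = 1.937960
x_4 = g(1.937960) = 1.933349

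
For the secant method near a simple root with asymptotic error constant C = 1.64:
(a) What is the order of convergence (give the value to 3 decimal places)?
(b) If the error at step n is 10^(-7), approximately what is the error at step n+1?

(a) Secant method has superlinear convergence with order φ = (1+√5)/2 ≈ 1.618.
    This means |e_{n+1}| ≈ C|e_n|^1.618.

(b) With |e_n| = 10^(-7) and C = 1.64:
    |e_{n+1}| ≈ 1.64 × (10^(-7))^1.618 = 1.64 × 10^(-11.33)

(a) ≈ 1.618 (golden ratio); (b) |e_{n+1}| ≈ 7.738e-12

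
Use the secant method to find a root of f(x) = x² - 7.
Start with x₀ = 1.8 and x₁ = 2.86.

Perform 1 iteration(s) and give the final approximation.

f(x) = x² - 7
x₀ = 1.8, x₁ = 2.86

Secant formula: x_{n+1} = x_n - f(x_n)(x_n - x_{n-1})/(f(x_n) - f(x_{n-1}))

Iteration 1:
  f(1.800000) = -3.760000
  f(2.860000) = 1.179600
  x_2 = 2.860000 - 1.179600×(2.860000 - 1.800000)/(1.179600 - (-3.760000))
       = 2.606867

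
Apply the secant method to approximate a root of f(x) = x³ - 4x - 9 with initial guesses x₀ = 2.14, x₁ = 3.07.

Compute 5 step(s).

f(x) = x³ - 4x - 9
x₀ = 2.14, x₁ = 3.07

Secant formula: x_{n+1} = x_n - f(x_n)(x_n - x_{n-1})/(f(x_n) - f(x_{n-1}))

Iteration 1:
  f(2.140000) = -7.759656
  f(3.070000) = 7.654443
  x_2 = 3.070000 - 7.654443×(3.070000 - 2.140000)/(7.654443 - (-7.759656))
       = 2.608174
Iteration 2:
  f(3.070000) = 7.654443
  f(2.608174) = -1.690406
  x_3 = 2.608174 - (-1.690406)×(2.608174 - 3.070000)/(-1.690406 - 7.654443)
       = 2.691714
Iteration 3:
  f(2.608174) = -1.690406
  f(2.691714) = -0.264507
  x_4 = 2.691714 - (-0.264507)×(2.691714 - 2.608174)/(-0.264507 - (-1.690406))
       = 2.707211
Iteration 4:
  f(2.691714) = -0.264507
  f(2.707211) = 0.012289
  x_5 = 2.707211 - 0.012289×(2.707211 - 2.691714)/(0.012289 - (-0.264507))
       = 2.706523
Iteration 5:
  f(2.707211) = 0.012289
  f(2.706523) = -0.000083
  x_6 = 2.706523 - (-0.000083)×(2.706523 - 2.707211)/(-0.000083 - 0.012289)
       = 2.706528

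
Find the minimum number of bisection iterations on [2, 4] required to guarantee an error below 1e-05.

We need (b-a)/2^n ≤ 1e-05
(4 - 2)/2^n ≤ 1e-05
2/2^n ≤ 1e-05
2^n ≥ 200000
n ≥ log₂(200000) = 17.61
n ≥ 18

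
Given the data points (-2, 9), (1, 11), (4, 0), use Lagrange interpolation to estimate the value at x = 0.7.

Lagrange interpolation formula:
P(x) = Σ yᵢ × Lᵢ(x)
where Lᵢ(x) = Π_{j≠i} (x - xⱼ)/(xᵢ - xⱼ)

L_0(0.7) = (0.7 - 1)/(-2 - 1) × (0.7 - 4)/(-2 - 4) = 0.055000
L_1(0.7) = (0.7 - (-2))/(1 - (-2)) × (0.7 - 4)/(1 - 4) = 0.990000
L_2(0.7) = (0.7 - (-2))/(4 - (-2)) × (0.7 - 1)/(4 - 1) = -0.045000

P(0.7) = 9×L_0(0.7) + 11×L_1(0.7) + 0×L_2(0.7)
P(0.7) = 11.385000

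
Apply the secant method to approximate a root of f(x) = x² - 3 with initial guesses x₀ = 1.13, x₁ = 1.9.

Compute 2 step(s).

f(x) = x² - 3
x₀ = 1.13, x₁ = 1.9

Secant formula: x_{n+1} = x_n - f(x_n)(x_n - x_{n-1})/(f(x_n) - f(x_{n-1}))

Iteration 1:
  f(1.130000) = -1.723100
  f(1.900000) = 0.610000
  x_2 = 1.900000 - 0.610000×(1.900000 - 1.130000)/(0.610000 - (-1.723100))
       = 1.698680
Iteration 2:
  f(1.900000) = 0.610000
  f(1.698680) = -0.114487
  x_3 = 1.698680 - (-0.114487)×(1.698680 - 1.900000)/(-0.114487 - 0.610000)
       = 1.730493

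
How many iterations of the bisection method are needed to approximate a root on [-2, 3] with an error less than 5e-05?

We need (b-a)/2^n ≤ 5e-05
(3 - (-2))/2^n ≤ 5e-05
5/2^n ≤ 5e-05
2^n ≥ 100000
n ≥ log₂(100000) = 16.61
n ≥ 17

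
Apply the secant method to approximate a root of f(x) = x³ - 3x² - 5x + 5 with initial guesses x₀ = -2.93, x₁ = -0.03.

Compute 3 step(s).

f(x) = x³ - 3x² - 5x + 5
x₀ = -2.93, x₁ = -0.03

Secant formula: x_{n+1} = x_n - f(x_n)(x_n - x_{n-1})/(f(x_n) - f(x_{n-1}))

Iteration 1:
  f(-2.930000) = -31.258457
  f(-0.030000) = 5.147273
  x_2 = -0.030000 - 5.147273×(-0.030000 - (-2.930000))/(5.147273 - (-31.258457))
       = -0.440020
Iteration 2:
  f(-0.030000) = 5.147273
  f(-0.440020) = 6.534052
  x_3 = -0.440020 - 6.534052×(-0.440020 - (-0.030000))/(6.534052 - 5.147273)
       = 1.491862
Iteration 3:
  f(-0.440020) = 6.534052
  f(1.491862) = -5.815902
  x_4 = 1.491862 - (-5.815902)×(1.491862 - (-0.440020))/(-5.815902 - 6.534052)
       = 0.582090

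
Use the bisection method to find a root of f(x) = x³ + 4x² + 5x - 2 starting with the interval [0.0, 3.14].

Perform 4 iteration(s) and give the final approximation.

f(x) = x³ + 4x² + 5x - 2
Initial interval: [0.0, 3.14]

Iteration 1:
  c_1 = (0.000000 + 3.140000)/2 = 1.570000
  f(c_1) = f(1.570000) = 19.579493
  f(a) × f(c) < 0, new interval: [0.000000, 1.570000]
Iteration 2:
  c_2 = (0.000000 + 1.570000)/2 = 0.785000
  f(c_2) = f(0.785000) = 4.873637
  f(a) × f(c) < 0, new interval: [0.000000, 0.785000]
Iteration 3:
  c_3 = (0.000000 + 0.785000)/2 = 0.392500
  f(c_3) = f(0.392500) = 0.639192
  f(a) × f(c) < 0, new interval: [0.000000, 0.392500]
Iteration 4:
  c_4 = (0.000000 + 0.392500)/2 = 0.196250
  f(c_4) = f(0.196250) = -0.857135
  f(a) × f(c) ≥ 0, new interval: [0.196250, 0.392500]

After 4 iteration(s), the approximation is c_4 = 0.196250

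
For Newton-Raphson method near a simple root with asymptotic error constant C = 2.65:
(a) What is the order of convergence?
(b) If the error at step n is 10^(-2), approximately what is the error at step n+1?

(a) Newton-Raphson has quadratic (order 2) convergence near simple roots.
    This means |e_{n+1}| ≈ C|e_n|².

(b) With |e_n| = 10^(-2) and C = 2.65:
    |e_{n+1}| ≈ 2.65 × (10^(-2))² = 2.65 × 10^(-4)

(a) 2 (quadratic); (b) |e_{n+1}| ≈ 2.650e-04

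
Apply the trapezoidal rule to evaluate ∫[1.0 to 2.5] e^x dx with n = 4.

f(x) = e^x
a = 1.0, b = 2.5, n = 4
h = (b - a)/n = 0.375000

Trapezoidal rule: (h/2)[f(x₀) + 2f(x₁) + 2f(x₂) + ... + f(xₙ)]

x_0 = 1.0000, f(x_0) = 2.718282, coefficient = 1
x_1 = 1.3750, f(x_1) = 3.955077, coefficient = 2
x_2 = 1.7500, f(x_2) = 5.754603, coefficient = 2
x_3 = 2.1250, f(x_3) = 8.372897, coefficient = 2
x_4 = 2.5000, f(x_4) = 12.182494, coefficient = 1

I ≈ (0.375000/2) × 51.065930 = 9.574862
Exact value: 9.464212
Error: 0.110650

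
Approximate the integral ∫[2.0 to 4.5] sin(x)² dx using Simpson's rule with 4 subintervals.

f(x) = sin(x)²
a = 2.0, b = 4.5, n = 4
h = (b - a)/n = 0.625000

Simpson's rule: (h/3)[f(x₀) + 4f(x₁) + 2f(x₂) + ... + f(xₙ)]

x_0 = 2.0000, f(x_0) = 0.826822, coefficient = 1
x_1 = 2.6250, f(x_1) = 0.243957, coefficient = 4
x_2 = 3.2500, f(x_2) = 0.011706, coefficient = 2
x_3 = 3.8750, f(x_3) = 0.448103, coefficient = 4
x_4 = 4.5000, f(x_4) = 0.955565, coefficient = 1

I ≈ (0.625000/3) × 4.574040 = 0.952925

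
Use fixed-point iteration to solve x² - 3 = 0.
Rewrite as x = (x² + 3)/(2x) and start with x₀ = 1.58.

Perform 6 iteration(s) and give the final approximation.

Equation: x² - 3 = 0
Fixed-point form: x = (x² + 3)/(2x)
x₀ = 1.58

x_1 = g(1.580000) = 1.739367
x_2 = g(1.739367) = 1.732066
x_3 = g(1.732066) = 1.732051
x_4 = g(1.732051) = 1.732051
x_5 = g(1.732051) = 1.732051
x_6 = g(1.732051) = 1.732051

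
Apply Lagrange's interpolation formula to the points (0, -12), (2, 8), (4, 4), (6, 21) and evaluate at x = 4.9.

Lagrange interpolation formula:
P(x) = Σ yᵢ × Lᵢ(x)
where Lᵢ(x) = Π_{j≠i} (x - xⱼ)/(xᵢ - xⱼ)

L_0(4.9) = (4.9 - 2)/(0 - 2) × (4.9 - 4)/(0 - 4) × (4.9 - 6)/(0 - 6) = 0.059813
L_1(4.9) = (4.9 - 0)/(2 - 0) × (4.9 - 4)/(2 - 4) × (4.9 - 6)/(2 - 6) = -0.303188
L_2(4.9) = (4.9 - 0)/(4 - 0) × (4.9 - 2)/(4 - 2) × (4.9 - 6)/(4 - 6) = 0.976937
L_3(4.9) = (4.9 - 0)/(6 - 0) × (4.9 - 2)/(6 - 2) × (4.9 - 4)/(6 - 4) = 0.266438

P(4.9) = (-12)×L_0(4.9) + 8×L_1(4.9) + 4×L_2(4.9) + 21×L_3(4.9)
P(4.9) = 6.359688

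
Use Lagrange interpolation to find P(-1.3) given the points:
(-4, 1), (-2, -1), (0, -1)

Lagrange interpolation formula:
P(x) = Σ yᵢ × Lᵢ(x)
where Lᵢ(x) = Π_{j≠i} (x - xⱼ)/(xᵢ - xⱼ)

L_0(-1.3) = (-1.3 - (-2))/(-4 - (-2)) × (-1.3 - 0)/(-4 - 0) = -0.113750
L_1(-1.3) = (-1.3 - (-4))/(-2 - (-4)) × (-1.3 - 0)/(-2 - 0) = 0.877500
L_2(-1.3) = (-1.3 - (-4))/(0 - (-4)) × (-1.3 - (-2))/(0 - (-2)) = 0.236250

P(-1.3) = 1×L_0(-1.3) + (-1)×L_1(-1.3) + (-1)×L_2(-1.3)
P(-1.3) = -1.227500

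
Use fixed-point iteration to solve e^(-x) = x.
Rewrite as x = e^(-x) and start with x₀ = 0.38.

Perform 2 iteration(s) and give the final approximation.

Equation: e^(-x) = x
Fixed-point form: x = e^(-x)
x₀ = 0.38

x_1 = g(0.380000) = 0.683861
x_2 = g(0.683861) = 0.504665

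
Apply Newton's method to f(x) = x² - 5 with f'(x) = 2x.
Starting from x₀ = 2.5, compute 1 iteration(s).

f(x) = x² - 5
f'(x) = 2x
x₀ = 2.5

Newton-Raphson formula: x_{n+1} = x_n - f(x_n)/f'(x_n)

Iteration 1:
  f(2.500000) = 1.250000
  f'(2.500000) = 5.000000
  x_1 = 2.500000 - 1.250000/5.000000 = 2.250000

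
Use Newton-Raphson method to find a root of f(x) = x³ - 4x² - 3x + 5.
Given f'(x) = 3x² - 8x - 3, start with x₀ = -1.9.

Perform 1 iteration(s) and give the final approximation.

f(x) = x³ - 4x² - 3x + 5
f'(x) = 3x² - 8x - 3
x₀ = -1.9

Newton-Raphson formula: x_{n+1} = x_n - f(x_n)/f'(x_n)

Iteration 1:
  f(-1.900000) = -10.599000
  f'(-1.900000) = 23.030000
  x_1 = -1.900000 - (-10.599000)/23.030000 = -1.439774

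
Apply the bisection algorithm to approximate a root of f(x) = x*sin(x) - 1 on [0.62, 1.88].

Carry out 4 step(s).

f(x) = x*sin(x) - 1
Initial interval: [0.62, 1.88]

Iteration 1:
  c_1 = (0.620000 + 1.880000)/2 = 1.250000
  f(c_1) = f(1.250000) = 0.186231
  f(a) × f(c) < 0, new interval: [0.620000, 1.250000]
Iteration 2:
  c_2 = (0.620000 + 1.250000)/2 = 0.935000
  f(c_2) = f(0.935000) = -0.247700
  f(a) × f(c) ≥ 0, new interval: [0.935000, 1.250000]
Iteration 3:
  c_3 = (0.935000 + 1.250000)/2 = 1.092500
  f(c_3) = f(1.092500) = -0.030100
  f(a) × f(c) ≥ 0, new interval: [1.092500, 1.250000]
Iteration 4:
  c_4 = (1.092500 + 1.250000)/2 = 1.171250
  f(c_4) = f(1.171250) = 0.079000
  f(a) × f(c) < 0, new interval: [1.092500, 1.171250]

After 4 iteration(s), the approximation is c_4 = 1.171250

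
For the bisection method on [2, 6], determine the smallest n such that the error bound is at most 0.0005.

We need (b-a)/2^n ≤ 0.0005
(6 - 2)/2^n ≤ 0.0005
4/2^n ≤ 0.0005
2^n ≥ 8000
n ≥ log₂(8000) = 12.97
n ≥ 13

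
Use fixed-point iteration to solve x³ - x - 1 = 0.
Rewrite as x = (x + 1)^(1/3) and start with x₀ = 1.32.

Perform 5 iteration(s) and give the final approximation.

Equation: x³ - x - 1 = 0
Fixed-point form: x = (x + 1)^(1/3)
x₀ = 1.32

x_1 = g(1.320000) = 1.323821
x_2 = g(1.323821) = 1.324548
x_3 = g(1.324548) = 1.324686
x_4 = g(1.324686) = 1.324712
x_5 = g(1.324712) = 1.324717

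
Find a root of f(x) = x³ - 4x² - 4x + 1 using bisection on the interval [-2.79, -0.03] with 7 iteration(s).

f(x) = x³ - 4x² - 4x + 1
Initial interval: [-2.79, -0.03]

Iteration 1:
  c_1 = (-2.790000 + (-0.030000))/2 = -1.410000
  f(c_1) = f(-1.410000) = -4.115621
  f(a) × f(c) ≥ 0, new interval: [-1.410000, -0.030000]
Iteration 2:
  c_2 = (-1.410000 + (-0.030000))/2 = -0.720000
  f(c_2) = f(-0.720000) = 1.433152
  f(a) × f(c) < 0, new interval: [-1.410000, -0.720000]
Iteration 3:
  c_3 = (-1.410000 + (-0.720000))/2 = -1.065000
  f(c_3) = f(-1.065000) = -0.484850
  f(a) × f(c) ≥ 0, new interval: [-1.065000, -0.720000]
Iteration 4:
  c_4 = (-1.065000 + (-0.720000))/2 = -0.892500
  f(c_4) = f(-0.892500) = 0.672849
  f(a) × f(c) < 0, new interval: [-1.065000, -0.892500]
Iteration 5:
  c_5 = (-1.065000 + (-0.892500))/2 = -0.978750
  f(c_5) = f(-0.978750) = 0.145599
  f(a) × f(c) < 0, new interval: [-1.065000, -0.978750]
Iteration 6:
  c_6 = (-1.065000 + (-0.978750))/2 = -1.021875
  f(c_6) = f(-1.021875) = -0.156485
  f(a) × f(c) ≥ 0, new interval: [-1.021875, -0.978750]
Iteration 7:
  c_7 = (-1.021875 + (-0.978750))/2 = -1.000313
  f(c_7) = f(-1.000313) = -0.002188
  f(a) × f(c) ≥ 0, new interval: [-1.000313, -0.978750]

After 7 iteration(s), the approximation is c_7 = -1.000313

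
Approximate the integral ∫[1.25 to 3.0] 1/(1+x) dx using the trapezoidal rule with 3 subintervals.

f(x) = 1/(1+x)
a = 1.25, b = 3.0, n = 3
h = (b - a)/n = 0.583333

Trapezoidal rule: (h/2)[f(x₀) + 2f(x₁) + 2f(x₂) + ... + f(xₙ)]

x_0 = 1.2500, f(x_0) = 0.444444, coefficient = 1
x_1 = 1.8333, f(x_1) = 0.352941, coefficient = 2
x_2 = 2.4167, f(x_2) = 0.292683, coefficient = 2
x_3 = 3.0000, f(x_3) = 0.250000, coefficient = 1

I ≈ (0.583333/2) × 1.985693 = 0.579160
Exact value: 0.575364
Error: 0.003796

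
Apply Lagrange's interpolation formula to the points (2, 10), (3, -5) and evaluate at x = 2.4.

Lagrange interpolation formula:
P(x) = Σ yᵢ × Lᵢ(x)
where Lᵢ(x) = Π_{j≠i} (x - xⱼ)/(xᵢ - xⱼ)

L_0(2.4) = (2.4 - 3)/(2 - 3) = 0.600000
L_1(2.4) = (2.4 - 2)/(3 - 2) = 0.400000

P(2.4) = 10×L_0(2.4) + (-5)×L_1(2.4)
P(2.4) = 4.000000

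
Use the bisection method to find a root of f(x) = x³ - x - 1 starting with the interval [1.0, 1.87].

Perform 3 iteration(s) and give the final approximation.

f(x) = x³ - x - 1
Initial interval: [1.0, 1.87]

Iteration 1:
  c_1 = (1.000000 + 1.870000)/2 = 1.435000
  f(c_1) = f(1.435000) = 0.519988
  f(a) × f(c) < 0, new interval: [1.000000, 1.435000]
Iteration 2:
  c_2 = (1.000000 + 1.435000)/2 = 1.217500
  f(c_2) = f(1.217500) = -0.412792
  f(a) × f(c) ≥ 0, new interval: [1.217500, 1.435000]
Iteration 3:
  c_3 = (1.217500 + 1.435000)/2 = 1.326250
  f(c_3) = f(1.326250) = 0.006543
  f(a) × f(c) < 0, new interval: [1.217500, 1.326250]

After 3 iteration(s), the approximation is c_3 = 1.326250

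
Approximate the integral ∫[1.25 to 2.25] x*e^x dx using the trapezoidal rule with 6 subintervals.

f(x) = x*e^x
a = 1.25, b = 2.25, n = 6
h = (b - a)/n = 0.166667

Trapezoidal rule: (h/2)[f(x₀) + 2f(x₁) + 2f(x₂) + ... + f(xₙ)]

x_0 = 1.2500, f(x_0) = 4.362929, coefficient = 1
x_1 = 1.4167, f(x_1) = 5.841417, coefficient = 2
x_2 = 1.5833, f(x_2) = 7.712679, coefficient = 2
x_3 = 1.7500, f(x_3) = 10.070555, coefficient = 2
x_4 = 1.9167, f(x_4) = 13.029998, coefficient = 2
x_5 = 2.0833, f(x_5) = 16.731656, coefficient = 2
x_6 = 2.2500, f(x_6) = 21.347406, coefficient = 1

I ≈ (0.166667/2) × 132.482945 = 11.040245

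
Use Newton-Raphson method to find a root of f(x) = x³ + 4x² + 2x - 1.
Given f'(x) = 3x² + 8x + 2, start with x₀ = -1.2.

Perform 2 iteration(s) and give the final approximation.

f(x) = x³ + 4x² + 2x - 1
f'(x) = 3x² + 8x + 2
x₀ = -1.2

Newton-Raphson formula: x_{n+1} = x_n - f(x_n)/f'(x_n)

Iteration 1:
  f(-1.200000) = 0.632000
  f'(-1.200000) = -3.280000
  x_1 = -1.200000 - 0.632000/(-3.280000) = -1.007317
Iteration 2:
  f(-1.007317) = 0.022004
  f'(-1.007317) = -3.014474
  x_2 = -1.007317 - 0.022004/(-3.014474) = -1.000018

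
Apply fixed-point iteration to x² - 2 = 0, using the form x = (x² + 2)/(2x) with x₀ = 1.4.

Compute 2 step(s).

Equation: x² - 2 = 0
Fixed-point form: x = (x² + 2)/(2x)
x₀ = 1.4

x_1 = g(1.400000) = 1.414286
x_2 = g(1.414286) = 1.414214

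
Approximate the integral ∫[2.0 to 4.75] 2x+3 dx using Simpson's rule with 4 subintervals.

f(x) = 2x+3
a = 2.0, b = 4.75, n = 4
h = (b - a)/n = 0.687500

Simpson's rule: (h/3)[f(x₀) + 4f(x₁) + 2f(x₂) + ... + f(xₙ)]

x_0 = 2.0000, f(x_0) = 7.000000, coefficient = 1
x_1 = 2.6875, f(x_1) = 8.375000, coefficient = 4
x_2 = 3.3750, f(x_2) = 9.750000, coefficient = 2
x_3 = 4.0625, f(x_3) = 11.125000, coefficient = 4
x_4 = 4.7500, f(x_4) = 12.500000, coefficient = 1

I ≈ (0.687500/3) × 117.000000 = 26.812500
Exact value: 26.812500
Error: 0.000000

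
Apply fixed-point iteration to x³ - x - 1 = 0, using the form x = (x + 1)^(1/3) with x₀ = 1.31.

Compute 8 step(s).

Equation: x³ - x - 1 = 0
Fixed-point form: x = (x + 1)^(1/3)
x₀ = 1.31

x_1 = g(1.310000) = 1.321916
x_2 = g(1.321916) = 1.324186
x_3 = g(1.324186) = 1.324617
x_4 = g(1.324617) = 1.324699
x_5 = g(1.324699) = 1.324714
x_6 = g(1.324714) = 1.324717
x_7 = g(1.324717) = 1.324718
x_8 = g(1.324718) = 1.324718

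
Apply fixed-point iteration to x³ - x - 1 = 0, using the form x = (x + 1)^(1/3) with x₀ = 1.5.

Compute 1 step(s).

Equation: x³ - x - 1 = 0
Fixed-point form: x = (x + 1)^(1/3)
x₀ = 1.5

x_1 = g(1.500000) = 1.357209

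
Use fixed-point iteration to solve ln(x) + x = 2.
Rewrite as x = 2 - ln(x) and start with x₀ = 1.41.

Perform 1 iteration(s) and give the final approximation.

Equation: ln(x) + x = 2
Fixed-point form: x = 2 - ln(x)
x₀ = 1.41

x_1 = g(1.410000) = 1.656410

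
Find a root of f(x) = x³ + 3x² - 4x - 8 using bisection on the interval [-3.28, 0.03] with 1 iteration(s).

f(x) = x³ + 3x² - 4x - 8
Initial interval: [-3.28, 0.03]

Iteration 1:
  c_1 = (-3.280000 + 0.030000)/2 = -1.625000
  f(c_1) = f(-1.625000) = 2.130859
  f(a) × f(c) ≥ 0, new interval: [-1.625000, 0.030000]

After 1 iteration(s), the approximation is c_1 = -1.625000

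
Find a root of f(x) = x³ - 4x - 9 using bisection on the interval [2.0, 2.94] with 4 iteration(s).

f(x) = x³ - 4x - 9
Initial interval: [2.0, 2.94]

Iteration 1:
  c_1 = (2.000000 + 2.940000)/2 = 2.470000
  f(c_1) = f(2.470000) = -3.810777
  f(a) × f(c) ≥ 0, new interval: [2.470000, 2.940000]
Iteration 2:
  c_2 = (2.470000 + 2.940000)/2 = 2.705000
  f(c_2) = f(2.705000) = -0.027447
  f(a) × f(c) ≥ 0, new interval: [2.705000, 2.940000]
Iteration 3:
  c_3 = (2.705000 + 2.940000)/2 = 2.822500
  f(c_3) = f(2.822500) = 2.195464
  f(a) × f(c) < 0, new interval: [2.705000, 2.822500]
Iteration 4:
  c_4 = (2.705000 + 2.822500)/2 = 2.763750
  f(c_4) = f(2.763750) = 1.055390
  f(a) × f(c) < 0, new interval: [2.705000, 2.763750]

After 4 iteration(s), the approximation is c_4 = 2.763750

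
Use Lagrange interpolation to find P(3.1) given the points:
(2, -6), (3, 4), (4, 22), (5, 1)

Lagrange interpolation formula:
P(x) = Σ yᵢ × Lᵢ(x)
where Lᵢ(x) = Π_{j≠i} (x - xⱼ)/(xᵢ - xⱼ)

L_0(3.1) = (3.1 - 3)/(2 - 3) × (3.1 - 4)/(2 - 4) × (3.1 - 5)/(2 - 5) = -0.028500
L_1(3.1) = (3.1 - 2)/(3 - 2) × (3.1 - 4)/(3 - 4) × (3.1 - 5)/(3 - 5) = 0.940500
L_2(3.1) = (3.1 - 2)/(4 - 2) × (3.1 - 3)/(4 - 3) × (3.1 - 5)/(4 - 5) = 0.104500
L_3(3.1) = (3.1 - 2)/(5 - 2) × (3.1 - 3)/(5 - 3) × (3.1 - 4)/(5 - 4) = -0.016500

P(3.1) = (-6)×L_0(3.1) + 4×L_1(3.1) + 22×L_2(3.1) + 1×L_3(3.1)
P(3.1) = 6.215500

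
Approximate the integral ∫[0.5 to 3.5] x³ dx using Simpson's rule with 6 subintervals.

f(x) = x³
a = 0.5, b = 3.5, n = 6
h = (b - a)/n = 0.500000

Simpson's rule: (h/3)[f(x₀) + 4f(x₁) + 2f(x₂) + ... + f(xₙ)]

x_0 = 0.5000, f(x_0) = 0.125000, coefficient = 1
x_1 = 1.0000, f(x_1) = 1.000000, coefficient = 4
x_2 = 1.5000, f(x_2) = 3.375000, coefficient = 2
x_3 = 2.0000, f(x_3) = 8.000000, coefficient = 4
x_4 = 2.5000, f(x_4) = 15.625000, coefficient = 2
x_5 = 3.0000, f(x_5) = 27.000000, coefficient = 4
x_6 = 3.5000, f(x_6) = 42.875000, coefficient = 1

I ≈ (0.500000/3) × 225.000000 = 37.500000
Exact value: 37.500000
Error: 0.000000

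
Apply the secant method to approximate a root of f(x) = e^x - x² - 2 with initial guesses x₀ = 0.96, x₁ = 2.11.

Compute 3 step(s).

f(x) = e^x - x² - 2
x₀ = 0.96, x₁ = 2.11

Secant formula: x_{n+1} = x_n - f(x_n)(x_n - x_{n-1})/(f(x_n) - f(x_{n-1}))

Iteration 1:
  f(0.960000) = -0.309904
  f(2.110000) = 1.796141
  x_2 = 2.110000 - 1.796141×(2.110000 - 0.960000)/(1.796141 - (-0.309904))
       = 1.129222
Iteration 2:
  f(2.110000) = 1.796141
  f(1.129222) = -0.181893
  x_3 = 1.129222 - (-0.181893)×(1.129222 - 2.110000)/(-0.181893 - 1.796141)
       = 1.219411
Iteration 3:
  f(1.129222) = -0.181893
  f(1.219411) = -0.101770
  x_4 = 1.219411 - (-0.101770)×(1.219411 - 1.129222)/(-0.101770 - (-0.181893))
       = 1.333966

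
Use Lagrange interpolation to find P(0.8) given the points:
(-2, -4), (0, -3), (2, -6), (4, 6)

Lagrange interpolation formula:
P(x) = Σ yᵢ × Lᵢ(x)
where Lᵢ(x) = Π_{j≠i} (x - xⱼ)/(xᵢ - xⱼ)

L_0(0.8) = (0.8 - 0)/(-2 - 0) × (0.8 - 2)/(-2 - 2) × (0.8 - 4)/(-2 - 4) = -0.064000
L_1(0.8) = (0.8 - (-2))/(0 - (-2)) × (0.8 - 2)/(0 - 2) × (0.8 - 4)/(0 - 4) = 0.672000
L_2(0.8) = (0.8 - (-2))/(2 - (-2)) × (0.8 - 0)/(2 - 0) × (0.8 - 4)/(2 - 4) = 0.448000
L_3(0.8) = (0.8 - (-2))/(4 - (-2)) × (0.8 - 0)/(4 - 0) × (0.8 - 2)/(4 - 2) = -0.056000

P(0.8) = (-4)×L_0(0.8) + (-3)×L_1(0.8) + (-6)×L_2(0.8) + 6×L_3(0.8)
P(0.8) = -4.784000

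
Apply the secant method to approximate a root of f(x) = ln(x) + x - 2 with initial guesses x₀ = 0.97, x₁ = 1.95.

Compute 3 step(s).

f(x) = ln(x) + x - 2
x₀ = 0.97, x₁ = 1.95

Secant formula: x_{n+1} = x_n - f(x_n)(x_n - x_{n-1})/(f(x_n) - f(x_{n-1}))

Iteration 1:
  f(0.970000) = -1.060459
  f(1.950000) = 0.617829
  x_2 = 1.950000 - 0.617829×(1.950000 - 0.970000)/(0.617829 - (-1.060459))
       = 1.589232
Iteration 2:
  f(1.950000) = 0.617829
  f(1.589232) = 0.052483
  x_3 = 1.589232 - 0.052483×(1.589232 - 1.950000)/(0.052483 - 0.617829)
       = 1.555741
Iteration 3:
  f(1.589232) = 0.052483
  f(1.555741) = -0.002307
  x_4 = 1.555741 - (-0.002307)×(1.555741 - 1.589232)/(-0.002307 - 0.052483)
       = 1.557151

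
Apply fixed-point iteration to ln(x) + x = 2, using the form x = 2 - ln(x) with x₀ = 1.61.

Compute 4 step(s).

Equation: ln(x) + x = 2
Fixed-point form: x = 2 - ln(x)
x₀ = 1.61

x_1 = g(1.610000) = 1.523766
x_2 = g(1.523766) = 1.578815
x_3 = g(1.578815) = 1.543325
x_4 = g(1.543325) = 1.566061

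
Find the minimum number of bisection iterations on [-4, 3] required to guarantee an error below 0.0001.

We need (b-a)/2^n ≤ 0.0001
(3 - (-4))/2^n ≤ 0.0001
7/2^n ≤ 0.0001
2^n ≥ 70000
n ≥ log₂(70000) = 16.10
n ≥ 17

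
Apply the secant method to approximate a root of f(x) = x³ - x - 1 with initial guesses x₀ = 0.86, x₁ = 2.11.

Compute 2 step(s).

f(x) = x³ - x - 1
x₀ = 0.86, x₁ = 2.11

Secant formula: x_{n+1} = x_n - f(x_n)(x_n - x_{n-1})/(f(x_n) - f(x_{n-1}))

Iteration 1:
  f(0.860000) = -1.223944
  f(2.110000) = 6.283931
  x_2 = 2.110000 - 6.283931×(2.110000 - 0.860000)/(6.283931 - (-1.223944))
       = 1.063777
Iteration 2:
  f(2.110000) = 6.283931
  f(1.063777) = -0.859985
  x_3 = 1.063777 - (-0.859985)×(1.063777 - 2.110000)/(-0.859985 - 6.283931)
       = 1.189721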